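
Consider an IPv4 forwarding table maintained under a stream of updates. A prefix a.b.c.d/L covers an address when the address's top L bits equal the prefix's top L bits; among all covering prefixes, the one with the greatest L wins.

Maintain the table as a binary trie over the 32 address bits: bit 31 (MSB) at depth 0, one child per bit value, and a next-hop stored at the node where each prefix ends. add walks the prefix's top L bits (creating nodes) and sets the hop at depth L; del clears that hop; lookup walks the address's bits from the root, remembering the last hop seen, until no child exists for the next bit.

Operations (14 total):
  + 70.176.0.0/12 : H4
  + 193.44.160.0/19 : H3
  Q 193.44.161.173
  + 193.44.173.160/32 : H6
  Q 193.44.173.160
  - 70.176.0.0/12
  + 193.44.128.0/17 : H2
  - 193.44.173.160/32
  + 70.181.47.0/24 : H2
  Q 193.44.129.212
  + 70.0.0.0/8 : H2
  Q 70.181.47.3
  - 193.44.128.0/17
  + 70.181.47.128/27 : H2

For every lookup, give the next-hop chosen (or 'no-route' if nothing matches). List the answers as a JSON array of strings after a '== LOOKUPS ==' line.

Process each operation:
  add 70.176.0.0/12 -> H4 at depth 12
  add 193.44.160.0/19 -> H3 at depth 19
  lookup 193.44.161.173: bits 1100000100101100101 walk d0:-→d1:-→d2:-→d3:-→d4:-→d5:-→d6:-→d7:-→d8:-→d9:-→d10:-→d11:-→d12:-→d13:-→d14:-→d15:-→d16:-→d17:-→d18:-→d19:H3 -> H3
  add 193.44.173.160/32 -> H6 at depth 32
  lookup 193.44.173.160: bits 11000001001011001010110110100000 walk d0:-→d1:-→d2:-→d3:-→d4:-→d5:-→d6:-→d7:-→d8:-→d9:-→d10:-→d11:-→d12:-→d13:-→d14:-→d15:-→d16:-→d17:-→d18:-→d19:H3→d20:-→d21:-→d22:-→d23:-→d24:-→d25:-→d26:-→d27:-→d28:-→d29:-→d30:-→d31:-→d32:H6 -> H6
  - 70.176.0.0/12 clear@12
  add 193.44.128.0/17 -> H2 at depth 17
  - 193.44.173.160/32 clear@32
  add 70.181.47.0/24 -> H2 at depth 24
  lookup 193.44.129.212: bits 110000010010110010 walk d0:-→d1:-→d2:-→d3:-→d4:-→d5:-→d6:-→d7:-→d8:-→d9:-→d10:-→d11:-→d12:-→d13:-→d14:-→d15:-→d16:-→d17:H2→d18:- -> H2
  add 70.0.0.0/8 -> H2 at depth 8
  lookup 70.181.47.3: bits 010001101011010100101111 walk d0:-→d1:-→d2:-→d3:-→d4:-→d5:-→d6:-→d7:-→d8:H2→d9:-→d10:-→d11:-→d12:-→d13:-→d14:-→d15:-→d16:-→d17:-→d18:-→d19:-→d20:-→d21:-→d22:-→d23:-→d24:H2 -> H2
  - 193.44.128.0/17 clear@17
  add 70.181.47.128/27 -> H2 at depth 27

== LOOKUPS ==
["H3","H6","H2","H2"]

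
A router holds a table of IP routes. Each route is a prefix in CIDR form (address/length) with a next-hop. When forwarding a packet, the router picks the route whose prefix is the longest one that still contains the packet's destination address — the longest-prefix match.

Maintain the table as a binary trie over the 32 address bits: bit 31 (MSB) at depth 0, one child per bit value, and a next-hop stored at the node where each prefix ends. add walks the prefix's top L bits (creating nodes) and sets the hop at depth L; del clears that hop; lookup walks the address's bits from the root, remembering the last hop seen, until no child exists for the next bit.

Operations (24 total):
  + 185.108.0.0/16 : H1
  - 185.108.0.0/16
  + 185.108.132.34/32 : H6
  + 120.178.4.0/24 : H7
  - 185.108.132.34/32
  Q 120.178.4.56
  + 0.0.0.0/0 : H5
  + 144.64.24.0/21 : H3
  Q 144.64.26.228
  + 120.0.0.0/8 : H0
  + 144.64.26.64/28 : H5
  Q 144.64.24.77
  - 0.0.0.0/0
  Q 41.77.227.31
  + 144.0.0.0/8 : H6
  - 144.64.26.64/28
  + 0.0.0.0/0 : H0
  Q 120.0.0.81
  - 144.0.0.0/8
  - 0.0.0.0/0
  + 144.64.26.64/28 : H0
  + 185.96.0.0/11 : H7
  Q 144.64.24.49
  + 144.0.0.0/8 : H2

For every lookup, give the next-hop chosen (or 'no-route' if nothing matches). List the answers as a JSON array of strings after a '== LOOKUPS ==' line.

Apply in order:
  + 185.108.0.0/16 (H1) depth=16
  del 185.108.0.0/16 (clear depth 16)
  + 185.108.132.34/32 (H6) depth=32
  + 120.178.4.0/24 (H7) depth=24
  del 185.108.132.34/32 (clear depth 32)
  lookup 120.178.4.56: bits 011110001011001000000100 walk d0:-→d1:-→d2:-→d3:-→d4:-→d5:-→d6:-→d7:-→d8:-→d9:-→d10:-→d11:-→d12:-→d13:-→d14:-→d15:-→d16:-→d17:-→d18:-→d19:-→d20:-→d21:-→d22:-→d23:-→d24:H7 -> H7
  + 0.0.0.0/0 (H5) depth=0
  + 144.64.24.0/21 (H3) depth=21
  lookup 144.64.26.228: bits 100100000100000000011 walk d0:H5→d1:-→d2:-→d3:-→d4:-→d5:-→d6:-→d7:-→d8:-→d9:-→d10:-→d11:-→d12:-→d13:-→d14:-→d15:-→d16:-→d17:-→d18:-→d19:-→d20:-→d21:H3 -> H3
  + 120.0.0.0/8 (H0) depth=8
  + 144.64.26.64/28 (H5) depth=28
  lookup 144.64.24.77: bits 1001000001000000000110 walk d0:H5→d1:-→d2:-→d3:-→d4:-→d5:-→d6:-→d7:-→d8:-→d9:-→d10:-→d11:-→d12:-→d13:-→d14:-→d15:-→d16:-→d17:-→d18:-→d19:-→d20:-→d21:H3→d22:- -> H3
  del 0.0.0.0/0 (clear depth 0)
  lookup 41.77.227.31: bits 0 walk d0:-→d1:- -> no-route
  + 144.0.0.0/8 (H6) depth=8
  del 144.64.26.64/28 (clear depth 28)
  + 0.0.0.0/0 (H0) depth=0
  lookup 120.0.0.81: bits 01111000 walk d0:H0→d1:-→d2:-→d3:-→d4:-→d5:-→d6:-→d7:-→d8:H0 -> H0
  del 144.0.0.0/8 (clear depth 8)
  del 0.0.0.0/0 (clear depth 0)
  + 144.64.26.64/28 (H0) depth=28
  + 185.96.0.0/11 (H7) depth=11
  lookup 144.64.24.49: bits 1001000001000000000110 walk d0:-→d1:-→d2:-→d3:-→d4:-→d5:-→d6:-→d7:-→d8:-→d9:-→d10:-→d11:-→d12:-→d13:-→d14:-→d15:-→d16:-→d17:-→d18:-→d19:-→d20:-→d21:H3→d22:- -> H3
  + 144.0.0.0/8 (H2) depth=8

== LOOKUPS ==
["H7","H3","H3","no-route","H0","H3"]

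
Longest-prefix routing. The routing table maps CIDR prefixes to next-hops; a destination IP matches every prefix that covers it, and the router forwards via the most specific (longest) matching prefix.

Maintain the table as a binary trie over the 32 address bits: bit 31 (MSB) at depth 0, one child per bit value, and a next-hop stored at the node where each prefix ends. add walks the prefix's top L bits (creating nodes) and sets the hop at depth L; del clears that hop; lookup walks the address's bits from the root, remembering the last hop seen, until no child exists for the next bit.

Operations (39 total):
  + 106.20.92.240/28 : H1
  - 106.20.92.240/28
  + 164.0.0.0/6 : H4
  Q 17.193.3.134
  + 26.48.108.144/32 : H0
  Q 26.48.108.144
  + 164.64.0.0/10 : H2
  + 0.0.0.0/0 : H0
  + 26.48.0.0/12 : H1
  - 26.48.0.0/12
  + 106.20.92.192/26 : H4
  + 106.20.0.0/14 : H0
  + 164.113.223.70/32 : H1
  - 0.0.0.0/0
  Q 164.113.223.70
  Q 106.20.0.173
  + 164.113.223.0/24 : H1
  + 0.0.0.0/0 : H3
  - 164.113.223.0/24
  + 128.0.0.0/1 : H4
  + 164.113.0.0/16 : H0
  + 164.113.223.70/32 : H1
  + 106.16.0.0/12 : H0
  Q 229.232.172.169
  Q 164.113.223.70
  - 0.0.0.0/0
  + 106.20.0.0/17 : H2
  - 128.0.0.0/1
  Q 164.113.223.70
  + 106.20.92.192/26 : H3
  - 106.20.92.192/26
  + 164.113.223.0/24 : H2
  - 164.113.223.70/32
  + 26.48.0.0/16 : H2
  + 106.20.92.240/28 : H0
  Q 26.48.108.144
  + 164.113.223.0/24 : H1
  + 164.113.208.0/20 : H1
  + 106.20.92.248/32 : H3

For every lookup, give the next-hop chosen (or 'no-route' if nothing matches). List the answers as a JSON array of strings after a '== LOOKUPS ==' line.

Trace:
  + 106.20.92.240/28 (H1) depth=28
  - 106.20.92.240/28 clear@28
  + 164.0.0.0/6 (H4) depth=6
  Q 17.193.3.134: descend 0 ; hops seen [∅] ; pick no-route
  + 26.48.108.144/32 (H0) depth=32
  Q 26.48.108.144: descend 00011010001100000110110010010000 ; hops seen [H0] ; pick H0
  + 164.64.0.0/10 (H2) depth=10
  + 0.0.0.0/0 (H0) depth=0
  + 26.48.0.0/12 (H1) depth=12
  - 26.48.0.0/12 clear@12
  + 106.20.92.192/26 (H4) depth=26
  + 106.20.0.0/14 (H0) depth=14
  + 164.113.223.70/32 (H1) depth=32
  - 0.0.0.0/0 clear@0
  Q 164.113.223.70: descend 10100100011100011101111101000110 ; hops seen [H4,H2,H1] ; pick H1
  Q 106.20.0.173: descend 01101010000101000 ; hops seen [H0] ; pick H0
  + 164.113.223.0/24 (H1) depth=24
  + 0.0.0.0/0 (H3) depth=0
  - 164.113.223.0/24 clear@24
  + 128.0.0.0/1 (H4) depth=1
  + 164.113.0.0/16 (H0) depth=16
  + 164.113.223.70/32 (H1) depth=32
  + 106.16.0.0/12 (H0) depth=12
  Q 229.232.172.169: descend 1 ; hops seen [H3,H4] ; pick H4
  Q 164.113.223.70: descend 10100100011100011101111101000110 ; hops seen [H3,H4,H4,H2,H0,H1] ; pick H1
  - 0.0.0.0/0 clear@0
  + 106.20.0.0/17 (H2) depth=17
  - 128.0.0.0/1 clear@1
  Q 164.113.223.70: descend 10100100011100011101111101000110 ; hops seen [H4,H2,H0,H1] ; pick H1
  + 106.20.92.192/26 (H3) depth=26
  - 106.20.92.192/26 clear@26
  + 164.113.223.0/24 (H2) depth=24
  - 164.113.223.70/32 clear@32
  + 26.48.0.0/16 (H2) depth=16
  + 106.20.92.240/28 (H0) depth=28
  Q 26.48.108.144: descend 00011010001100000110110010010000 ; hops seen [H2,H0] ; pick H0
  + 164.113.223.0/24 (H1) depth=24
  + 164.113.208.0/20 (H1) depth=20
  + 106.20.92.248/32 (H3) depth=32

== LOOKUPS ==
["no-route","H0","H1","H0","H4","H1","H1","H0"]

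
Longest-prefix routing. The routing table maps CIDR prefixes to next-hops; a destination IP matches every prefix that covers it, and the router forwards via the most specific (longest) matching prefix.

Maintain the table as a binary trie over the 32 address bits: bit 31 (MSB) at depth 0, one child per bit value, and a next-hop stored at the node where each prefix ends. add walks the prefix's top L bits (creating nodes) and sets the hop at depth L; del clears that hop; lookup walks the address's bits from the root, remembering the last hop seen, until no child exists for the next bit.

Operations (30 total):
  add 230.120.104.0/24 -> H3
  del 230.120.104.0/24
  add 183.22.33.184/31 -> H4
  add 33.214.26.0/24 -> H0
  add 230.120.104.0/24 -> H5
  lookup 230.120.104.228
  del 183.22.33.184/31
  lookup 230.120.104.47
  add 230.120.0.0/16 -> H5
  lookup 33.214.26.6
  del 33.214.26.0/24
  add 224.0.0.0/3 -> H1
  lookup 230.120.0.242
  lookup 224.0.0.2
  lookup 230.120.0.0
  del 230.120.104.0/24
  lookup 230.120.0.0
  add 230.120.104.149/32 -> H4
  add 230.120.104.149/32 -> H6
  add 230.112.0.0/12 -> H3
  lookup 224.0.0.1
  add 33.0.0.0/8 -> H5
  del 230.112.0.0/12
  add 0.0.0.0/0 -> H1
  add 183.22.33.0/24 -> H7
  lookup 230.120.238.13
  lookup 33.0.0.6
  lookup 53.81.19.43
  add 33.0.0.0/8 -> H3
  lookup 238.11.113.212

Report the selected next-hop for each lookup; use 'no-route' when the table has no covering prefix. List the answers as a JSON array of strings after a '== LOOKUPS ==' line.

Process each operation:
  add 230.120.104.0/24 -> H3 at depth 24
  - 230.120.104.0/24 clear@24
  add 183.22.33.184/31 -> H4 at depth 31
  add 33.214.26.0/24 -> H0 at depth 24
  add 230.120.104.0/24 -> H5 at depth 24
  ? 230.120.104.228  path d0:-→d1:-→d2:-→d3:-→d4:-→d5:-→d6:-→d7:-→d8:-→d9:-→d10:-→d11:-→d12:-→d13:-→d14:-→d15:-→d16:-→d17:-→d18:-→d19:-→d20:-→d21:-→d22:-→d23:-→d24:H5  best=H5
  - 183.22.33.184/31 clear@31
  ? 230.120.104.47  path d0:-→d1:-→d2:-→d3:-→d4:-→d5:-→d6:-→d7:-→d8:-→d9:-→d10:-→d11:-→d12:-→d13:-→d14:-→d15:-→d16:-→d17:-→d18:-→d19:-→d20:-→d21:-→d22:-→d23:-→d24:H5  best=H5
  add 230.120.0.0/16 -> H5 at depth 16
  ? 33.214.26.6  path d0:-→d1:-→d2:-→d3:-→d4:-→d5:-→d6:-→d7:-→d8:-→d9:-→d10:-→d11:-→d12:-→d13:-→d14:-→d15:-→d16:-→d17:-→d18:-→d19:-→d20:-→d21:-→d22:-→d23:-→d24:H0  best=H0
  - 33.214.26.0/24 clear@24
  add 224.0.0.0/3 -> H1 at depth 3
  ? 230.120.0.242  path d0:-→d1:-→d2:-→d3:H1→d4:-→d5:-→d6:-→d7:-→d8:-→d9:-→d10:-→d11:-→d12:-→d13:-→d14:-→d15:-→d16:H5→d17:-  best=H5
  ? 224.0.0.2  path d0:-→d1:-→d2:-→d3:H1→d4:-→d5:-  best=H1
  ? 230.120.0.0  path d0:-→d1:-→d2:-→d3:H1→d4:-→d5:-→d6:-→d7:-→d8:-→d9:-→d10:-→d11:-→d12:-→d13:-→d14:-→d15:-→d16:H5→d17:-  best=H5
  - 230.120.104.0/24 clear@24
  ? 230.120.0.0  path d0:-→d1:-→d2:-→d3:H1→d4:-→d5:-→d6:-→d7:-→d8:-→d9:-→d10:-→d11:-→d12:-→d13:-→d14:-→d15:-→d16:H5→d17:-  best=H5
  add 230.120.104.149/32 -> H4 at depth 32
  add 230.120.104.149/32 -> H6 at depth 32
  add 230.112.0.0/12 -> H3 at depth 12
  ? 224.0.0.1  path d0:-→d1:-→d2:-→d3:H1→d4:-→d5:-  best=H1
  add 33.0.0.0/8 -> H5 at depth 8
  - 230.112.0.0/12 clear@12
  add 0.0.0.0/0 -> H1 at depth 0
  add 183.22.33.0/24 -> H7 at depth 24
  ? 230.120.238.13  path d0:H1→d1:-→d2:-→d3:H1→d4:-→d5:-→d6:-→d7:-→d8:-→d9:-→d10:-→d11:-→d12:-→d13:-→d14:-→d15:-→d16:H5  best=H5
  ? 33.0.0.6  path d0:H1→d1:-→d2:-→d3:-→d4:-→d5:-→d6:-→d7:-→d8:H5  best=H5
  ? 53.81.19.43  path d0:H1→d1:-→d2:-→d3:-  best=H1
  add 33.0.0.0/8 -> H3 at depth 8
  ? 238.11.113.212  path d0:H1→d1:-→d2:-→d3:H1→d4:-  best=H1

== LOOKUPS ==
["H5","H5","H0","H5","H1","H5","H5","H1","H5","H5","H1","H1"]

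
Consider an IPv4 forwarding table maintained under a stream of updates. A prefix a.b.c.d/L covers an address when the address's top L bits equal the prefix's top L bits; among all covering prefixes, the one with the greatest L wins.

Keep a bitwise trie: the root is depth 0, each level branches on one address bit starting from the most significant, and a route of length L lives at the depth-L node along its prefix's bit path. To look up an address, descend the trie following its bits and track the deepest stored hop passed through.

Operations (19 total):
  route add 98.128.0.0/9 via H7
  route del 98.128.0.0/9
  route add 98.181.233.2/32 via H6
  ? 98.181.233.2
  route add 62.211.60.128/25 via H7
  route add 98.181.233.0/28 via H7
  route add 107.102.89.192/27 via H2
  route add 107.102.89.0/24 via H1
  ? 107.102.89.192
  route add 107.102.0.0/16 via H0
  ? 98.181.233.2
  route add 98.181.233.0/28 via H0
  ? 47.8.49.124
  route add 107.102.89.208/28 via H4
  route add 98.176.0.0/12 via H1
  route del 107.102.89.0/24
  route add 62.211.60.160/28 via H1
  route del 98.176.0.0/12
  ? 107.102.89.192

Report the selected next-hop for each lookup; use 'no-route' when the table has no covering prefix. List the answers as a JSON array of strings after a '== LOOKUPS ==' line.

Trace:
  add 98.128.0.0/9 -> H7 at depth 9
  - 98.128.0.0/9 clear@9
  add 98.181.233.2/32 -> H6 at depth 32
  Q 98.181.233.2: descend 01100010101101011110100100000010 ; hops seen [H6] ; pick H6
  add 62.211.60.128/25 -> H7 at depth 25
  add 98.181.233.0/28 -> H7 at depth 28
  add 107.102.89.192/27 -> H2 at depth 27
  add 107.102.89.0/24 -> H1 at depth 24
  Q 107.102.89.192: descend 011010110110011001011001110 ; hops seen [H1,H2] ; pick H2
  add 107.102.0.0/16 -> H0 at depth 16
  Q 98.181.233.2: descend 01100010101101011110100100000010 ; hops seen [H7,H6] ; pick H6
  add 98.181.233.0/28 -> H0 at depth 28
  Q 47.8.49.124: descend 001 ; hops seen [∅] ; pick no-route
  add 107.102.89.208/28 -> H4 at depth 28
  add 98.176.0.0/12 -> H1 at depth 12
  - 107.102.89.0/24 clear@24
  add 62.211.60.160/28 -> H1 at depth 28
  - 98.176.0.0/12 clear@12
  Q 107.102.89.192: descend 011010110110011001011001110 ; hops seen [H0,H2] ; pick H2

== LOOKUPS ==
["H6","H2","H6","no-route","H2"]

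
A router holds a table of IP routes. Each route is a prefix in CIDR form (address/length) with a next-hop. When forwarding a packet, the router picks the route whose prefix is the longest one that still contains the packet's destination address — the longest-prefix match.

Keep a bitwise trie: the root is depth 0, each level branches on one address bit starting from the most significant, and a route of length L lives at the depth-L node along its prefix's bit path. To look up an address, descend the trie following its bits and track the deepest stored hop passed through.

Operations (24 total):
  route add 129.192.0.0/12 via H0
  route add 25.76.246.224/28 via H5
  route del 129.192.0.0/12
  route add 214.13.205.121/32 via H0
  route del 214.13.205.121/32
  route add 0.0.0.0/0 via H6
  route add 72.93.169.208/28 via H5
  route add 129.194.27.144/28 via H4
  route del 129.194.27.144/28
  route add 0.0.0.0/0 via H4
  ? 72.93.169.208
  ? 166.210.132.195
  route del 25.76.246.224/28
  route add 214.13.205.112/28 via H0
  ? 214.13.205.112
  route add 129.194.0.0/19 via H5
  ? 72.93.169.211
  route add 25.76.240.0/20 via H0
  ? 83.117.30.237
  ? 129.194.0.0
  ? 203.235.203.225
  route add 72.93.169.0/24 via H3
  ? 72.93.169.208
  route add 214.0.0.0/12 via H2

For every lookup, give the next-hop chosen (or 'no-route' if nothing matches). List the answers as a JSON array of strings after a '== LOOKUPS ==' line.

Trace:
  + 129.192.0.0/12 (H0) depth=12
  + 25.76.246.224/28 (H5) depth=28
  del 129.192.0.0/12 (clear depth 12)
  + 214.13.205.121/32 (H0) depth=32
  del 214.13.205.121/32 (clear depth 32)
  + 0.0.0.0/0 (H6) depth=0
  + 72.93.169.208/28 (H5) depth=28
  + 129.194.27.144/28 (H4) depth=28
  del 129.194.27.144/28 (clear depth 28)
  + 0.0.0.0/0 (H4) depth=0
  Q 72.93.169.208: descend 0100100001011101101010011101 ; hops seen [H4,H5] ; pick H5
  Q 166.210.132.195: descend 10 ; hops seen [H4] ; pick H4
  del 25.76.246.224/28 (clear depth 28)
  + 214.13.205.112/28 (H0) depth=28
  Q 214.13.205.112: descend 1101011000001101110011010111 ; hops seen [H4,H0] ; pick H0
  + 129.194.0.0/19 (H5) depth=19
  Q 72.93.169.211: descend 0100100001011101101010011101 ; hops seen [H4,H5] ; pick H5
  + 25.76.240.0/20 (H0) depth=20
  Q 83.117.30.237: descend 010 ; hops seen [H4] ; pick H4
  Q 129.194.0.0: descend 1000000111000010000 ; hops seen [H4,H5] ; pick H5
  Q 203.235.203.225: descend 110 ; hops seen [H4] ; pick H4
  + 72.93.169.0/24 (H3) depth=24
  Q 72.93.169.208: descend 0100100001011101101010011101 ; hops seen [H4,H3,H5] ; pick H5
  + 214.0.0.0/12 (H2) depth=12

== LOOKUPS ==
["H5","H4","H0","H5","H4","H5","H4","H5"]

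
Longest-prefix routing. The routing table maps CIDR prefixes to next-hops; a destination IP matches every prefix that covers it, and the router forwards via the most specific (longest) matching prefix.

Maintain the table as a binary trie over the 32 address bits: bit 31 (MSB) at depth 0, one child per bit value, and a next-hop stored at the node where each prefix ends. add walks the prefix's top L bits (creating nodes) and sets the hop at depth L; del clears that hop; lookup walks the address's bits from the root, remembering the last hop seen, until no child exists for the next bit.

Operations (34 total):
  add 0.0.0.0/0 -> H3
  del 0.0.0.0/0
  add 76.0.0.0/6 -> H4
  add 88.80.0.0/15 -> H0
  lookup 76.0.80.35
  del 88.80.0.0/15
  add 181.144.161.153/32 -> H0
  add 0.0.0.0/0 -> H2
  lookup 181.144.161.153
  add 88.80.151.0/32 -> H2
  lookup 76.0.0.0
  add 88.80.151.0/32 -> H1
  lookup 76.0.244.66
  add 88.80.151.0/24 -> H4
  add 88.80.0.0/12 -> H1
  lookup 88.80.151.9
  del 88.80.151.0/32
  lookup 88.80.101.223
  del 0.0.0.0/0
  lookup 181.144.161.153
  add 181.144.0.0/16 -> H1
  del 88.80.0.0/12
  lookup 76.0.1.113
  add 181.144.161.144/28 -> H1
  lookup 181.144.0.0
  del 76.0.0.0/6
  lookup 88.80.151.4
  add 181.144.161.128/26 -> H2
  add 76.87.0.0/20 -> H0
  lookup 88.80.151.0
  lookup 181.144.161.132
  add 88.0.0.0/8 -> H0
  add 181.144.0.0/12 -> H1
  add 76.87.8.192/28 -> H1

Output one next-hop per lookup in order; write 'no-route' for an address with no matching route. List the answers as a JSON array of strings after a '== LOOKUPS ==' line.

Apply in order:
  + 0.0.0.0/0 (H3) depth=0
  - 0.0.0.0/0 clear@0
  + 76.0.0.0/6 (H4) depth=6
  + 88.80.0.0/15 (H0) depth=15
  Q 76.0.80.35: descend 010011 ; hops seen [H4] ; pick H4
  - 88.80.0.0/15 clear@15
  + 181.144.161.153/32 (H0) depth=32
  + 0.0.0.0/0 (H2) depth=0
  Q 181.144.161.153: descend 10110101100100001010000110011001 ; hops seen [H2,H0] ; pick H0
  + 88.80.151.0/32 (H2) depth=32
  Q 76.0.0.0: descend 010011 ; hops seen [H2,H4] ; pick H4
  + 88.80.151.0/32 (H1) depth=32
  Q 76.0.244.66: descend 010011 ; hops seen [H2,H4] ; pick H4
  + 88.80.151.0/24 (H4) depth=24
  + 88.80.0.0/12 (H1) depth=12
  Q 88.80.151.9: descend 0101100001010000100101110000 ; hops seen [H2,H1,H4] ; pick H4
  - 88.80.151.0/32 clear@32
  Q 88.80.101.223: descend 0101100001010000 ; hops seen [H2,H1] ; pick H1
  - 0.0.0.0/0 clear@0
  Q 181.144.161.153: descend 10110101100100001010000110011001 ; hops seen [H0] ; pick H0
  + 181.144.0.0/16 (H1) depth=16
  - 88.80.0.0/12 clear@12
  Q 76.0.1.113: descend 010011 ; hops seen [H4] ; pick H4
  + 181.144.161.144/28 (H1) depth=28
  Q 181.144.0.0: descend 1011010110010000 ; hops seen [H1] ; pick H1
  - 76.0.0.0/6 clear@6
  Q 88.80.151.4: descend 01011000010100001001011100000 ; hops seen [H4] ; pick H4
  + 181.144.161.128/26 (H2) depth=26
  + 76.87.0.0/20 (H0) depth=20
  Q 88.80.151.0: descend 01011000010100001001011100000000 ; hops seen [H4] ; pick H4
  Q 181.144.161.132: descend 101101011001000010100001100 ; hops seen [H1,H2] ; pick H2
  + 88.0.0.0/8 (H0) depth=8
  + 181.144.0.0/12 (H1) depth=12
  + 76.87.8.192/28 (H1) depth=28

== LOOKUPS ==
["H4","H0","H4","H4","H4","H1","H0","H4","H1","H4","H4","H2"]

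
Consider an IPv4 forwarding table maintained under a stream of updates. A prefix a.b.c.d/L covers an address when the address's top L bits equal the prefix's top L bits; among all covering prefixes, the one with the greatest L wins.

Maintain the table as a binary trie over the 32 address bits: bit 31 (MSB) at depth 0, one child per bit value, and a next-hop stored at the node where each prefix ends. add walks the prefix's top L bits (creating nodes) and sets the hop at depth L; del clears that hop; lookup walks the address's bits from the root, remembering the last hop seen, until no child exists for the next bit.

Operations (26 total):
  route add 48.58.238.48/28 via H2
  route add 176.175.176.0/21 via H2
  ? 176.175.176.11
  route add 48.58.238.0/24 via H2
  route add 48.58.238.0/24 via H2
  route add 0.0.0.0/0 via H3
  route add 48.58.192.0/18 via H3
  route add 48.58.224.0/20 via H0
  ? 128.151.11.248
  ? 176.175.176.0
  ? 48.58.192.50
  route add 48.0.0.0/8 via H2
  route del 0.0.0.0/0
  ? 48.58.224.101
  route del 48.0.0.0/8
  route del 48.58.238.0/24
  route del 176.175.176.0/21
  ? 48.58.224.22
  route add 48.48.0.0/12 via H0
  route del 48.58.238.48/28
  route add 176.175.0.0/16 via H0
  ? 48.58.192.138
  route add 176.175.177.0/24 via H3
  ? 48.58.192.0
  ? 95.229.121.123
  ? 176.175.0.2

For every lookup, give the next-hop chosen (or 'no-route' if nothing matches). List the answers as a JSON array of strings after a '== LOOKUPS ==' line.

Apply in order:
  add 48.58.238.48/28 -> H2 at depth 28
  add 176.175.176.0/21 -> H2 at depth 21
  Q 176.175.176.11: descend 101100001010111110110 ; hops seen [H2] ; pick H2
  add 48.58.238.0/24 -> H2 at depth 24
  add 48.58.238.0/24 -> H2 at depth 24
  add 0.0.0.0/0 -> H3 at depth 0
  add 48.58.192.0/18 -> H3 at depth 18
  add 48.58.224.0/20 -> H0 at depth 20
  Q 128.151.11.248: descend 10 ; hops seen [H3] ; pick H3
  Q 176.175.176.0: descend 101100001010111110110 ; hops seen [H3,H2] ; pick H2
  Q 48.58.192.50: descend 001100000011101011 ; hops seen [H3,H3] ; pick H3
  add 48.0.0.0/8 -> H2 at depth 8
  del 0.0.0.0/0 (clear depth 0)
  Q 48.58.224.101: descend 00110000001110101110 ; hops seen [H2,H3,H0] ; pick H0
  del 48.0.0.0/8 (clear depth 8)
  del 48.58.238.0/24 (clear depth 24)
  del 176.175.176.0/21 (clear depth 21)
  Q 48.58.224.22: descend 00110000001110101110 ; hops seen [H3,H0] ; pick H0
  add 48.48.0.0/12 -> H0 at depth 12
  del 48.58.238.48/28 (clear depth 28)
  add 176.175.0.0/16 -> H0 at depth 16
  Q 48.58.192.138: descend 001100000011101011 ; hops seen [H0,H3] ; pick H3
  add 176.175.177.0/24 -> H3 at depth 24
  Q 48.58.192.0: descend 001100000011101011 ; hops seen [H0,H3] ; pick H3
  Q 95.229.121.123: descend 0 ; hops seen [∅] ; pick no-route
  Q 176.175.0.2: descend 1011000010101111 ; hops seen [H0] ; pick H0

== LOOKUPS ==
["H2","H3","H2","H3","H0","H0","H3","H3","no-route","H0"]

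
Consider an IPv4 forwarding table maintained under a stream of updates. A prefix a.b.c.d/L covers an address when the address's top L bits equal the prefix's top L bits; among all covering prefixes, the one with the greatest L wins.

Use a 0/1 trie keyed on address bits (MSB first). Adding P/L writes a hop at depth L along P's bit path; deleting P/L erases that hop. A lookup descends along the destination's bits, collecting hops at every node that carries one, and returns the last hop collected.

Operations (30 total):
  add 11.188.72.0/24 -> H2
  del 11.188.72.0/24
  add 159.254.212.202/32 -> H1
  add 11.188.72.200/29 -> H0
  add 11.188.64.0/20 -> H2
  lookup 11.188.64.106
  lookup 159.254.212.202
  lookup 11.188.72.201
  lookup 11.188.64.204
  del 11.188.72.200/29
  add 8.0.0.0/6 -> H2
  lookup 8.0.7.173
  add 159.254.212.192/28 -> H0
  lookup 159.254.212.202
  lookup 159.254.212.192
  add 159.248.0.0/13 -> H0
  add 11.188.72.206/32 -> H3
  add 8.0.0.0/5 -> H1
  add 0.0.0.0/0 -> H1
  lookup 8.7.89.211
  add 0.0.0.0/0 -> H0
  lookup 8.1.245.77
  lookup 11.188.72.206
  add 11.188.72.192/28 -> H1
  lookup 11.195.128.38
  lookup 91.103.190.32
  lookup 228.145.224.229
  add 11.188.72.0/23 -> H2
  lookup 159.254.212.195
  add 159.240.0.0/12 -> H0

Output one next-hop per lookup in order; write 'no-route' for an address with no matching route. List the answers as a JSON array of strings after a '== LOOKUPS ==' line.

Apply in order:
  + 11.188.72.0/24 (H2) depth=24
  del 11.188.72.0/24 (clear depth 24)
  + 159.254.212.202/32 (H1) depth=32
  + 11.188.72.200/29 (H0) depth=29
  + 11.188.64.0/20 (H2) depth=20
  ? 11.188.64.106  path d0:-→d1:-→d2:-→d3:-→d4:-→d5:-→d6:-→d7:-→d8:-→d9:-→d10:-→d11:-→d12:-→d13:-→d14:-→d15:-→d16:-→d17:-→d18:-→d19:-→d20:H2  best=H2
  ? 159.254.212.202  path d0:-→d1:-→d2:-→d3:-→d4:-→d5:-→d6:-→d7:-→d8:-→d9:-→d10:-→d11:-→d12:-→d13:-→d14:-→d15:-→d16:-→d17:-→d18:-→d19:-→d20:-→d21:-→d22:-→d23:-→d24:-→d25:-→d26:-→d27:-→d28:-→d29:-→d30:-→d31:-→d32:H1  best=H1
  ? 11.188.72.201  path d0:-→d1:-→d2:-→d3:-→d4:-→d5:-→d6:-→d7:-→d8:-→d9:-→d10:-→d11:-→d12:-→d13:-→d14:-→d15:-→d16:-→d17:-→d18:-→d19:-→d20:H2→d21:-→d22:-→d23:-→d24:-→d25:-→d26:-→d27:-→d28:-→d29:H0  best=H0
  ? 11.188.64.204  path d0:-→d1:-→d2:-→d3:-→d4:-→d5:-→d6:-→d7:-→d8:-→d9:-→d10:-→d11:-→d12:-→d13:-→d14:-→d15:-→d16:-→d17:-→d18:-→d19:-→d20:H2  best=H2
  del 11.188.72.200/29 (clear depth 29)
  + 8.0.0.0/6 (H2) depth=6
  ? 8.0.7.173  path d0:-→d1:-→d2:-→d3:-→d4:-→d5:-→d6:H2  best=H2
  + 159.254.212.192/28 (H0) depth=28
  ? 159.254.212.202  path d0:-→d1:-→d2:-→d3:-→d4:-→d5:-→d6:-→d7:-→d8:-→d9:-→d10:-→d11:-→d12:-→d13:-→d14:-→d15:-→d16:-→d17:-→d18:-→d19:-→d20:-→d21:-→d22:-→d23:-→d24:-→d25:-→d26:-→d27:-→d28:H0→d29:-→d30:-→d31:-→d32:H1  best=H1
  ? 159.254.212.192  path d0:-→d1:-→d2:-→d3:-→d4:-→d5:-→d6:-→d7:-→d8:-→d9:-→d10:-→d11:-→d12:-→d13:-→d14:-→d15:-→d16:-→d17:-→d18:-→d19:-→d20:-→d21:-→d22:-→d23:-→d24:-→d25:-→d26:-→d27:-→d28:H0  best=H0
  + 159.248.0.0/13 (H0) depth=13
  + 11.188.72.206/32 (H3) depth=32
  + 8.0.0.0/5 (H1) depth=5
  + 0.0.0.0/0 (H1) depth=0
  ? 8.7.89.211  path d0:H1→d1:-→d2:-→d3:-→d4:-→d5:H1→d6:H2  best=H2
  + 0.0.0.0/0 (H0) depth=0
  ? 8.1.245.77  path d0:H0→d1:-→d2:-→d3:-→d4:-→d5:H1→d6:H2  best=H2
  ? 11.188.72.206  path d0:H0→d1:-→d2:-→d3:-→d4:-→d5:H1→d6:H2→d7:-→d8:-→d9:-→d10:-→d11:-→d12:-→d13:-→d14:-→d15:-→d16:-→d17:-→d18:-→d19:-→d20:H2→d21:-→d22:-→d23:-→d24:-→d25:-→d26:-→d27:-→d28:-→d29:-→d30:-→d31:-→d32:H3  best=H3
  + 11.188.72.192/28 (H1) depth=28
  ? 11.195.128.38  path d0:H0→d1:-→d2:-→d3:-→d4:-→d5:H1→d6:H2→d7:-→d8:-→d9:-  best=H2
  ? 91.103.190.32  path d0:H0→d1:-  best=H0
  ? 228.145.224.229  path d0:H0→d1:-  best=H0
  + 11.188.72.0/23 (H2) depth=23
  ? 159.254.212.195  path d0:H0→d1:-→d2:-→d3:-→d4:-→d5:-→d6:-→d7:-→d8:-→d9:-→d10:-→d11:-→d12:-→d13:H0→d14:-→d15:-→d16:-→d17:-→d18:-→d19:-→d20:-→d21:-→d22:-→d23:-→d24:-→d25:-→d26:-→d27:-→d28:H0  best=H0
  + 159.240.0.0/12 (H0) depth=12

== LOOKUPS ==
["H2","H1","H0","H2","H2","H1","H0","H2","H2","H3","H2","H0","H0","H0"]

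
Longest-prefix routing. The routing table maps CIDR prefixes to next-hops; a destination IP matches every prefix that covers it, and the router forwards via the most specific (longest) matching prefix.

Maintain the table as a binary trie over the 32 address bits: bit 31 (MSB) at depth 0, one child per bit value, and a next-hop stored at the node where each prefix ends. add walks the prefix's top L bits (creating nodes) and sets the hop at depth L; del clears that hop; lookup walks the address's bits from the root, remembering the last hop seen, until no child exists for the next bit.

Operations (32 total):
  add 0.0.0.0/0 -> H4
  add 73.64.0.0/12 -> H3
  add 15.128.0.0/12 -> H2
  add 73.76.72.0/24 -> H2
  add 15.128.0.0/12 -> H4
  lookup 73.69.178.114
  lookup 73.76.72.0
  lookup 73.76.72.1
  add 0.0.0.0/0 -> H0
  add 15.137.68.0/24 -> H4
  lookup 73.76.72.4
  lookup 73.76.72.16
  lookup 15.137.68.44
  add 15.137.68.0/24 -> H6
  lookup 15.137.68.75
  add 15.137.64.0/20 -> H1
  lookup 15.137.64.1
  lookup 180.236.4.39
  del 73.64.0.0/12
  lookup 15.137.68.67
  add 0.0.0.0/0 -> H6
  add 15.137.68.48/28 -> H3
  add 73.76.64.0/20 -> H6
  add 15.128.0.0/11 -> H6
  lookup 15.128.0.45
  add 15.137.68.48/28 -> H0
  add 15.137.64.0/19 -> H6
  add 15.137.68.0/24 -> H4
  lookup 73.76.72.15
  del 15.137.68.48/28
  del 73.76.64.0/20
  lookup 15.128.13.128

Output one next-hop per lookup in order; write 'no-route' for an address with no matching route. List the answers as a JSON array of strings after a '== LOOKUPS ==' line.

Apply in order:
  + 0.0.0.0/0 (H4) depth=0
  + 73.64.0.0/12 (H3) depth=12
  + 15.128.0.0/12 (H2) depth=12
  + 73.76.72.0/24 (H2) depth=24
  + 15.128.0.0/12 (H4) depth=12
  ? 73.69.178.114  path d0:H4→d1:-→d2:-→d3:-→d4:-→d5:-→d6:-→d7:-→d8:-→d9:-→d10:-→d11:-→d12:H3  best=H3
  ? 73.76.72.0  path d0:H4→d1:-→d2:-→d3:-→d4:-→d5:-→d6:-→d7:-→d8:-→d9:-→d10:-→d11:-→d12:H3→d13:-→d14:-→d15:-→d16:-→d17:-→d18:-→d19:-→d20:-→d21:-→d22:-→d23:-→d24:H2  best=H2
  ? 73.76.72.1  path d0:H4→d1:-→d2:-→d3:-→d4:-→d5:-→d6:-→d7:-→d8:-→d9:-→d10:-→d11:-→d12:H3→d13:-→d14:-→d15:-→d16:-→d17:-→d18:-→d19:-→d20:-→d21:-→d22:-→d23:-→d24:H2  best=H2
  + 0.0.0.0/0 (H0) depth=0
  + 15.137.68.0/24 (H4) depth=24
  ? 73.76.72.4  path d0:H0→d1:-→d2:-→d3:-→d4:-→d5:-→d6:-→d7:-→d8:-→d9:-→d10:-→d11:-→d12:H3→d13:-→d14:-→d15:-→d16:-→d17:-→d18:-→d19:-→d20:-→d21:-→d22:-→d23:-→d24:H2  best=H2
  ? 73.76.72.16  path d0:H0→d1:-→d2:-→d3:-→d4:-→d5:-→d6:-→d7:-→d8:-→d9:-→d10:-→d11:-→d12:H3→d13:-→d14:-→d15:-→d16:-→d17:-→d18:-→d19:-→d20:-→d21:-→d22:-→d23:-→d24:H2  best=H2
  ? 15.137.68.44  path d0:H0→d1:-→d2:-→d3:-→d4:-→d5:-→d6:-→d7:-→d8:-→d9:-→d10:-→d11:-→d12:H4→d13:-→d14:-→d15:-→d16:-→d17:-→d18:-→d19:-→d20:-→d21:-→d22:-→d23:-→d24:H4  best=H4
  + 15.137.68.0/24 (H6) depth=24
  ? 15.137.68.75  path d0:H0→d1:-→d2:-→d3:-→d4:-→d5:-→d6:-→d7:-→d8:-→d9:-→d10:-→d11:-→d12:H4→d13:-→d14:-→d15:-→d16:-→d17:-→d18:-→d19:-→d20:-→d21:-→d22:-→d23:-→d24:H6  best=H6
  + 15.137.64.0/20 (H1) depth=20
  ? 15.137.64.1  path d0:H0→d1:-→d2:-→d3:-→d4:-→d5:-→d6:-→d7:-→d8:-→d9:-→d10:-→d11:-→d12:H4→d13:-→d14:-→d15:-→d16:-→d17:-→d18:-→d19:-→d20:H1→d21:-  best=H1
  ? 180.236.4.39  path d0:H0  best=H0
  - 73.64.0.0/12 clear@12
  ? 15.137.68.67  path d0:H0→d1:-→d2:-→d3:-→d4:-→d5:-→d6:-→d7:-→d8:-→d9:-→d10:-→d11:-→d12:H4→d13:-→d14:-→d15:-→d16:-→d17:-→d18:-→d19:-→d20:H1→d21:-→d22:-→d23:-→d24:H6  best=H6
  + 0.0.0.0/0 (H6) depth=0
  + 15.137.68.48/28 (H3) depth=28
  + 73.76.64.0/20 (H6) depth=20
  + 15.128.0.0/11 (H6) depth=11
  ? 15.128.0.45  path d0:H6→d1:-→d2:-→d3:-→d4:-→d5:-→d6:-→d7:-→d8:-→d9:-→d10:-→d11:H6→d12:H4  best=H4
  + 15.137.68.48/28 (H0) depth=28
  + 15.137.64.0/19 (H6) depth=19
  + 15.137.68.0/24 (H4) depth=24
  ? 73.76.72.15  path d0:H6→d1:-→d2:-→d3:-→d4:-→d5:-→d6:-→d7:-→d8:-→d9:-→d10:-→d11:-→d12:-→d13:-→d14:-→d15:-→d16:-→d17:-→d18:-→d19:-→d20:H6→d21:-→d22:-→d23:-→d24:H2  best=H2
  - 15.137.68.48/28 clear@28
  - 73.76.64.0/20 clear@20
  ? 15.128.13.128  path d0:H6→d1:-→d2:-→d3:-→d4:-→d5:-→d6:-→d7:-→d8:-→d9:-→d10:-→d11:H6→d12:H4  best=H4

== LOOKUPS ==
["H3","H2","H2","H2","H2","H4","H6","H1","H0","H6","H4","H2","H4"]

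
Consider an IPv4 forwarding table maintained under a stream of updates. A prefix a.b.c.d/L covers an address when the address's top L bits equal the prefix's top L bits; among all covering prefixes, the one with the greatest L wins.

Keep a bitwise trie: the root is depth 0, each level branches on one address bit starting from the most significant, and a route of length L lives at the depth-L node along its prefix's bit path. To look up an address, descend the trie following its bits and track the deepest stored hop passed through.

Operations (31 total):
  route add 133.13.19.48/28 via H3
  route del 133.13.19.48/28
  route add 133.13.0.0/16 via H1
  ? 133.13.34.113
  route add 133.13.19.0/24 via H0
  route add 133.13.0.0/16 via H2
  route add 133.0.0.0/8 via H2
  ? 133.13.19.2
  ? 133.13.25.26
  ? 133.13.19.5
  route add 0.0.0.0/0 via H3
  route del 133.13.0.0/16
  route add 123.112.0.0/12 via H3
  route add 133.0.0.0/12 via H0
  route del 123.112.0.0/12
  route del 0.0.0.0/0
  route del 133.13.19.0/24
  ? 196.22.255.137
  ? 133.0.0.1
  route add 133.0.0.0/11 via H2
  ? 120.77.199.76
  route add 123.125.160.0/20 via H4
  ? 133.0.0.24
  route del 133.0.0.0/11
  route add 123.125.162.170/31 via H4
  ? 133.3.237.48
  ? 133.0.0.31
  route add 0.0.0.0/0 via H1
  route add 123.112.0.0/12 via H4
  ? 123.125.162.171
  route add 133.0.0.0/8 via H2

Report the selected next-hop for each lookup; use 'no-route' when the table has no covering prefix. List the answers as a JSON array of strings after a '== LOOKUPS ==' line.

Process each operation:
  + 133.13.19.48/28 (H3) depth=28
  del 133.13.19.48/28 (clear depth 28)
  + 133.13.0.0/16 (H1) depth=16
  Q 133.13.34.113: descend 100001010000110100 ; hops seen [H1] ; pick H1
  + 133.13.19.0/24 (H0) depth=24
  + 133.13.0.0/16 (H2) depth=16
  + 133.0.0.0/8 (H2) depth=8
  Q 133.13.19.2: descend 10000101000011010001001100 ; hops seen [H2,H2,H0] ; pick H0
  Q 133.13.25.26: descend 10000101000011010001 ; hops seen [H2,H2] ; pick H2
  Q 133.13.19.5: descend 10000101000011010001001100 ; hops seen [H2,H2,H0] ; pick H0
  + 0.0.0.0/0 (H3) depth=0
  del 133.13.0.0/16 (clear depth 16)
  + 123.112.0.0/12 (H3) depth=12
  + 133.0.0.0/12 (H0) depth=12
  del 123.112.0.0/12 (clear depth 12)
  del 0.0.0.0/0 (clear depth 0)
  del 133.13.19.0/24 (clear depth 24)
  Q 196.22.255.137: descend 1 ; hops seen [∅] ; pick no-route
  Q 133.0.0.1: descend 100001010000 ; hops seen [H2,H0] ; pick H0
  + 133.0.0.0/11 (H2) depth=11
  Q 120.77.199.76: descend 011110 ; hops seen [∅] ; pick no-route
  + 123.125.160.0/20 (H4) depth=20
  Q 133.0.0.24: descend 100001010000 ; hops seen [H2,H2,H0] ; pick H0
  del 133.0.0.0/11 (clear depth 11)
  + 123.125.162.170/31 (H4) depth=31
  Q 133.3.237.48: descend 100001010000 ; hops seen [H2,H0] ; pick H0
  Q 133.0.0.31: descend 100001010000 ; hops seen [H2,H0] ; pick H0
  + 0.0.0.0/0 (H1) depth=0
  + 123.112.0.0/12 (H4) depth=12
  Q 123.125.162.171: descend 0111101101111101101000101010101 ; hops seen [H1,H4,H4,H4] ; pick H4
  + 133.0.0.0/8 (H2) depth=8

== LOOKUPS ==
["H1","H0","H2","H0","no-route","H0","no-route","H0","H0","H0","H4"]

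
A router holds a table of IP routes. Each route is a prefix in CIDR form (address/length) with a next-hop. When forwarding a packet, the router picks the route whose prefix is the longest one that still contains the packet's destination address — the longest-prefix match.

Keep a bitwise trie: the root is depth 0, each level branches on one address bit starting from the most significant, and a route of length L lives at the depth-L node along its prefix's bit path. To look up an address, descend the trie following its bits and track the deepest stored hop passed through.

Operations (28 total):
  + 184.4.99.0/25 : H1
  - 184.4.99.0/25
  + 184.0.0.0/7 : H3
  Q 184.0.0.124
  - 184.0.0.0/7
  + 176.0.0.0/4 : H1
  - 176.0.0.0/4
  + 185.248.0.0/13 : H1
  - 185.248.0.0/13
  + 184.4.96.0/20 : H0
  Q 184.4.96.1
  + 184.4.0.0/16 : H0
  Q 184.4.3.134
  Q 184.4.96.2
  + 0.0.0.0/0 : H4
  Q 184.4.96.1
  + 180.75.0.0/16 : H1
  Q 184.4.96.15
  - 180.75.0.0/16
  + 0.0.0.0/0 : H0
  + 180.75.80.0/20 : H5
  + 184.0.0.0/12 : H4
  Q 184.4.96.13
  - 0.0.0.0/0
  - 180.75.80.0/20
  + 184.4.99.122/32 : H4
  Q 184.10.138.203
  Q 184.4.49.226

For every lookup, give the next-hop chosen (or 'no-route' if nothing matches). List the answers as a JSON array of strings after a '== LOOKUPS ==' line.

Trace:
  + 184.4.99.0/25 (H1) depth=25
  - 184.4.99.0/25 clear@25
  + 184.0.0.0/7 (H3) depth=7
  lookup 184.0.0.124: bits 1011100000000 walk d0:-→d1:-→d2:-→d3:-→d4:-→d5:-→d6:-→d7:H3→d8:-→d9:-→d10:-→d11:-→d12:-→d13:- -> H3
  - 184.0.0.0/7 clear@7
  + 176.0.0.0/4 (H1) depth=4
  - 176.0.0.0/4 clear@4
  + 185.248.0.0/13 (H1) depth=13
  - 185.248.0.0/13 clear@13
  + 184.4.96.0/20 (H0) depth=20
  lookup 184.4.96.1: bits 1011100000000100011000 walk d0:-→d1:-→d2:-→d3:-→d4:-→d5:-→d6:-→d7:-→d8:-→d9:-→d10:-→d11:-→d12:-→d13:-→d14:-→d15:-→d16:-→d17:-→d18:-→d19:-→d20:H0→d21:-→d22:- -> H0
  + 184.4.0.0/16 (H0) depth=16
  lookup 184.4.3.134: bits 10111000000001000 walk d0:-→d1:-→d2:-→d3:-→d4:-→d5:-→d6:-→d7:-→d8:-→d9:-→d10:-→d11:-→d12:-→d13:-→d14:-→d15:-→d16:H0→d17:- -> H0
  lookup 184.4.96.2: bits 1011100000000100011000 walk d0:-→d1:-→d2:-→d3:-→d4:-→d5:-→d6:-→d7:-→d8:-→d9:-→d10:-→d11:-→d12:-→d13:-→d14:-→d15:-→d16:H0→d17:-→d18:-→d19:-→d20:H0→d21:-→d22:- -> H0
  + 0.0.0.0/0 (H4) depth=0
  lookup 184.4.96.1: bits 1011100000000100011000 walk d0:H4→d1:-→d2:-→d3:-→d4:-→d5:-→d6:-→d7:-→d8:-→d9:-→d10:-→d11:-→d12:-→d13:-→d14:-→d15:-→d16:H0→d17:-→d18:-→d19:-→d20:H0→d21:-→d22:- -> H0
  + 180.75.0.0/16 (H1) depth=16
  lookup 184.4.96.15: bits 1011100000000100011000 walk d0:H4→d1:-→d2:-→d3:-→d4:-→d5:-→d6:-→d7:-→d8:-→d9:-→d10:-→d11:-→d12:-→d13:-→d14:-→d15:-→d16:H0→d17:-→d18:-→d19:-→d20:H0→d21:-→d22:- -> H0
  - 180.75.0.0/16 clear@16
  + 0.0.0.0/0 (H0) depth=0
  + 180.75.80.0/20 (H5) depth=20
  + 184.0.0.0/12 (H4) depth=12
  lookup 184.4.96.13: bits 1011100000000100011000 walk d0:H0→d1:-→d2:-→d3:-→d4:-→d5:-→d6:-→d7:-→d8:-→d9:-→d10:-→d11:-→d12:H4→d13:-→d14:-→d15:-→d16:H0→d17:-→d18:-→d19:-→d20:H0→d21:-→d22:- -> H0
  - 0.0.0.0/0 clear@0
  - 180.75.80.0/20 clear@20
  + 184.4.99.122/32 (H4) depth=32
  lookup 184.10.138.203: bits 101110000000 walk d0:-→d1:-→d2:-→d3:-→d4:-→d5:-→d6:-→d7:-→d8:-→d9:-→d10:-→d11:-→d12:H4 -> H4
  lookup 184.4.49.226: bits 10111000000001000 walk d0:-→d1:-→d2:-→d3:-→d4:-→d5:-→d6:-→d7:-→d8:-→d9:-→d10:-→d11:-→d12:H4→d13:-→d14:-→d15:-→d16:H0→d17:- -> H0

== LOOKUPS ==
["H3","H0","H0","H0","H0","H0","H0","H4","H0"]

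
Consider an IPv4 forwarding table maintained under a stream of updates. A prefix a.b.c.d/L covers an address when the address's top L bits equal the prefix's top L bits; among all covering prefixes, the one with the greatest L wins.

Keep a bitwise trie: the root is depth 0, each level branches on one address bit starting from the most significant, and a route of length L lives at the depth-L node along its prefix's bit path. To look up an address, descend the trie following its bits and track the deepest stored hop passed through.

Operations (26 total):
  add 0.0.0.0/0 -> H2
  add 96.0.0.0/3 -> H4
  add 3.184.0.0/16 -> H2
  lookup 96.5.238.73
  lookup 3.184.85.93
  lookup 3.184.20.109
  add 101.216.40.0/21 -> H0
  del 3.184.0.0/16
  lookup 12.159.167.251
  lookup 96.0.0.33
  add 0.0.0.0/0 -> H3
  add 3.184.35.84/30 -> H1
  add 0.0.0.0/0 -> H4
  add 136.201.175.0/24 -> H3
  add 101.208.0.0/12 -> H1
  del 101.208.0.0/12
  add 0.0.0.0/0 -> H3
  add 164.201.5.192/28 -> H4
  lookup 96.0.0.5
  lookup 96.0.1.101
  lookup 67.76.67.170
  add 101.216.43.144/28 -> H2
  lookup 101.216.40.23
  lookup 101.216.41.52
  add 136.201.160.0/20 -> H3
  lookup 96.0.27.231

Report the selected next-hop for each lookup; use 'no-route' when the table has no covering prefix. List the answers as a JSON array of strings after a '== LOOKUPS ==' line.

Process each operation:
  + 0.0.0.0/0 (H2) depth=0
  + 96.0.0.0/3 (H4) depth=3
  + 3.184.0.0/16 (H2) depth=16
  lookup 96.5.238.73: bits 011 walk d0:H2→d1:-→d2:-→d3:H4 -> H4
  lookup 3.184.85.93: bits 0000001110111000 walk d0:H2→d1:-→d2:-→d3:-→d4:-→d5:-→d6:-→d7:-→d8:-→d9:-→d10:-→d11:-→d12:-→d13:-→d14:-→d15:-→d16:H2 -> H2
  lookup 3.184.20.109: bits 0000001110111000 walk d0:H2→d1:-→d2:-→d3:-→d4:-→d5:-→d6:-→d7:-→d8:-→d9:-→d10:-→d11:-→d12:-→d13:-→d14:-→d15:-→d16:H2 -> H2
  + 101.216.40.0/21 (H0) depth=21
  - 3.184.0.0/16 clear@16
  lookup 12.159.167.251: bits 0000 walk d0:H2→d1:-→d2:-→d3:-→d4:- -> H2
  lookup 96.0.0.33: bits 01100 walk d0:H2→d1:-→d2:-→d3:H4→d4:-→d5:- -> H4
  + 0.0.0.0/0 (H3) depth=0
  + 3.184.35.84/30 (H1) depth=30
  + 0.0.0.0/0 (H4) depth=0
  + 136.201.175.0/24 (H3) depth=24
  + 101.208.0.0/12 (H1) depth=12
  - 101.208.0.0/12 clear@12
  + 0.0.0.0/0 (H3) depth=0
  + 164.201.5.192/28 (H4) depth=28
  lookup 96.0.0.5: bits 01100 walk d0:H3→d1:-→d2:-→d3:H4→d4:-→d5:- -> H4
  lookup 96.0.1.101: bits 01100 walk d0:H3→d1:-→d2:-→d3:H4→d4:-→d5:- -> H4
  lookup 67.76.67.170: bits 01 walk d0:H3→d1:-→d2:- -> H3
  + 101.216.43.144/28 (H2) depth=28
  lookup 101.216.40.23: bits 0110010111011000001010 walk d0:H3→d1:-→d2:-→d3:H4→d4:-→d5:-→d6:-→d7:-→d8:-→d9:-→d10:-→d11:-→d12:-→d13:-→d14:-→d15:-→d16:-→d17:-→d18:-→d19:-→d20:-→d21:H0→d22:- -> H0
  lookup 101.216.41.52: bits 0110010111011000001010 walk d0:H3→d1:-→d2:-→d3:H4→d4:-→d5:-→d6:-→d7:-→d8:-→d9:-→d10:-→d11:-→d12:-→d13:-→d14:-→d15:-→d16:-→d17:-→d18:-→d19:-→d20:-→d21:H0→d22:- -> H0
  + 136.201.160.0/20 (H3) depth=20
  lookup 96.0.27.231: bits 01100 walk d0:H3→d1:-→d2:-→d3:H4→d4:-→d5:- -> H4

== LOOKUPS ==
["H4","H2","H2","H2","H4","H4","H4","H3","H0","H0","H4"]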